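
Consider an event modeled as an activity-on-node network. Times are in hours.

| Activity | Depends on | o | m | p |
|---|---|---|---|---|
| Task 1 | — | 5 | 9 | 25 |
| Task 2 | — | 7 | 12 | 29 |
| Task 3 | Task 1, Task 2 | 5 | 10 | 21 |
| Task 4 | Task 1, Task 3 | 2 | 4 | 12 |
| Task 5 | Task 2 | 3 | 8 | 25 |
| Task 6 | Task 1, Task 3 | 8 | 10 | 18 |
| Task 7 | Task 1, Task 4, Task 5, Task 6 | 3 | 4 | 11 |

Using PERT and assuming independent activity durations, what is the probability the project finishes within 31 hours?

0.023

te_Task 1 = (5 + 4·9 + 25)/6 = 66/6 = 11; σ²_Task 1 = ((25−5)/6)² = 11.111
te_Task 2 = (7 + 4·12 + 29)/6 = 84/6 = 14; σ²_Task 2 = ((29−7)/6)² = 13.444
te_Task 3 = (5 + 4·10 + 21)/6 = 66/6 = 11; σ²_Task 3 = ((21−5)/6)² = 7.111
te_Task 4 = (2 + 4·4 + 12)/6 = 30/6 = 5; σ²_Task 4 = ((12−2)/6)² = 2.778
te_Task 5 = (3 + 4·8 + 25)/6 = 60/6 = 10; σ²_Task 5 = ((25−3)/6)² = 13.444
te_Task 6 = (8 + 4·10 + 18)/6 = 66/6 = 11; σ²_Task 6 = ((18−8)/6)² = 2.778
te_Task 7 = (3 + 4·4 + 11)/6 = 30/6 = 5; σ²_Task 7 = ((11−3)/6)² = 1.778

Forward pass:
ES_Task 1 = 0; EF_Task 1 = 11
ES_Task 2 = 0; EF_Task 2 = 14
ES_Task 3 = max(EF_Task 1=11, EF_Task 2=14) = 14; EF_Task 3 = 14+11 = 25
ES_Task 4 = max(EF_Task 1=11, EF_Task 3=25) = 25; EF_Task 4 = 25+5 = 30
ES_Task 5 = 14; EF_Task 5 = 14+10 = 24
ES_Task 6 = max(EF_Task 1=11, EF_Task 3=25) = 25; EF_Task 6 = 25+11 = 36
ES_Task 7 = max(EF_Task 1=11, EF_Task 4=30, EF_Task 5=24, EF_Task 6=36) = 36; EF_Task 7 = 36+5 = 41
Expected project duration μ = 41 hours. Critical path: Task 2 → Task 3 → Task 6 → Task 7.

Variance along critical path = 13.444 + 7.111 + 2.778 + 1.778 = 25.111; σ = √25.111 = 5.011 hours.
Z = (31 − 41) / 5.011 = -1.996
P(T ≤ 31) = Φ(-1.996) ≈ 0.023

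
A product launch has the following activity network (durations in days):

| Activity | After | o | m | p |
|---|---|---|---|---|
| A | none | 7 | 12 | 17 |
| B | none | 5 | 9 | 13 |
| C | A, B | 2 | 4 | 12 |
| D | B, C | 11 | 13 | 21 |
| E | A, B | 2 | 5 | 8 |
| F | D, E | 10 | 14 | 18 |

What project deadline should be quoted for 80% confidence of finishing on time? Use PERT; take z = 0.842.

te_A = (7 + 4·12 + 17)/6 = 72/6 = 12; σ²_A = ((17−7)/6)² = 2.778
te_B = (5 + 4·9 + 13)/6 = 54/6 = 9; σ²_B = ((13−5)/6)² = 1.778
te_C = (2 + 4·4 + 12)/6 = 30/6 = 5; σ²_C = ((12−2)/6)² = 2.778
te_D = (11 + 4·13 + 21)/6 = 84/6 = 14; σ²_D = ((21−11)/6)² = 2.778
te_E = (2 + 4·5 + 8)/6 = 30/6 = 5; σ²_E = ((8−2)/6)² = 1.000
te_F = (10 + 4·14 + 18)/6 = 84/6 = 14; σ²_F = ((18−10)/6)² = 1.778

Forward pass:
ES_A = 0; EF_A = 12
ES_B = 0; EF_B = 9
ES_C = max(EF_A=12, EF_B=9) = 12; EF_C = 12+5 = 17
ES_D = max(EF_B=9, EF_C=17) = 17; EF_D = 17+14 = 31
ES_E = max(EF_A=12, EF_B=9) = 12; EF_E = 12+5 = 17
ES_F = max(EF_D=31, EF_E=17) = 31; EF_F = 31+14 = 45
Expected project duration μ = 45 days. Critical path: A → C → D → F.

Variance along critical path = 2.778 + 2.778 + 2.778 + 1.778 = 10.111; σ = 3.180 days.
D = μ + z·σ = 45 + 0.842·3.180 = 47.7 days

47.7 days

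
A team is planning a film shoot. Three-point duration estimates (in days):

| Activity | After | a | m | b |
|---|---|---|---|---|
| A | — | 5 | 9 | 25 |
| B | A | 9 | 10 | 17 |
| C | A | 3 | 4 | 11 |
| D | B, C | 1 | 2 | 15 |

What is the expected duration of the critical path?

26 days

te_A = (5 + 4·9 + 25)/6 = 66/6 = 11
te_B = (9 + 4·10 + 17)/6 = 66/6 = 11
te_C = (3 + 4·4 + 11)/6 = 30/6 = 5
te_D = (1 + 4·2 + 15)/6 = 24/6 = 4

Forward pass:
ES_A = 0; EF_A = 11
ES_B = 11; EF_B = 11+11 = 22
ES_C = 11; EF_C = 11+5 = 16
ES_D = max(EF_B=22, EF_C=16) = 22; EF_D = 22+4 = 26
Expected project duration μ = 26 days. Critical path: A → B → D.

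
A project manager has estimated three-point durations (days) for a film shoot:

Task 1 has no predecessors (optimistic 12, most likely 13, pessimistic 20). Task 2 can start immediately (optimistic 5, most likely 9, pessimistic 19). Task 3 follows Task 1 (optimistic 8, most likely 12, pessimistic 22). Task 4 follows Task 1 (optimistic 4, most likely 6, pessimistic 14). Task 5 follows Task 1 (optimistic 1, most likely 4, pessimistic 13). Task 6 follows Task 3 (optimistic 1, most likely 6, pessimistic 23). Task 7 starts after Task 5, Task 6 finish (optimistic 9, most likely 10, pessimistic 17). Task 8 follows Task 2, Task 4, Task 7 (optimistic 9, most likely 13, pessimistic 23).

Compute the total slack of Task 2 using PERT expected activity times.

te_Task 1 = (12 + 4·13 + 20)/6 = 84/6 = 14
te_Task 2 = (5 + 4·9 + 19)/6 = 60/6 = 10
te_Task 3 = (8 + 4·12 + 22)/6 = 78/6 = 13
te_Task 4 = (4 + 4·6 + 14)/6 = 42/6 = 7
te_Task 5 = (1 + 4·4 + 13)/6 = 30/6 = 5
te_Task 6 = (1 + 4·6 + 23)/6 = 48/6 = 8
te_Task 7 = (9 + 4·10 + 17)/6 = 66/6 = 11
te_Task 8 = (9 + 4·13 + 23)/6 = 84/6 = 14

Forward pass:
ES_Task 1 = 0; EF_Task 1 = 14
ES_Task 2 = 0; EF_Task 2 = 10
ES_Task 3 = 14; EF_Task 3 = 14+13 = 27
ES_Task 4 = 14; EF_Task 4 = 14+7 = 21
ES_Task 5 = 14; EF_Task 5 = 14+5 = 19
ES_Task 6 = 27; EF_Task 6 = 27+8 = 35
ES_Task 7 = max(EF_Task 5=19, EF_Task 6=35) = 35; EF_Task 7 = 35+11 = 46
ES_Task 8 = max(EF_Task 2=10, EF_Task 4=21, EF_Task 7=46) = 46; EF_Task 8 = 46+14 = 60
Expected project duration μ = 60 days. Critical path: Task 1 → Task 3 → Task 6 → Task 7 → Task 8.

Backward pass:
LF_Task 8 = 60; LS_Task 8 = 60−14 = 46
LF_Task 7 = LS_Task 8 = 46; LS_Task 7 = 46−11 = 35
LF_Task 6 = LS_Task 7 = 35; LS_Task 6 = 35−8 = 27
LF_Task 5 = LS_Task 7 = 35; LS_Task 5 = 35−5 = 30
LF_Task 4 = LS_Task 8 = 46; LS_Task 4 = 46−7 = 39
LF_Task 3 = LS_Task 6 = 27; LS_Task 3 = 27−13 = 14
LF_Task 2 = LS_Task 8 = 46; LS_Task 2 = 46−10 = 36
LF_Task 1 = min(LS_Task 3=14, LS_Task 4=39, LS_Task 5=30) = 14; LS_Task 1 = 14−14 = 0
Slack_Task 2 = LS_Task 2 − ES_Task 2 = 36 − 0 = 36

36 days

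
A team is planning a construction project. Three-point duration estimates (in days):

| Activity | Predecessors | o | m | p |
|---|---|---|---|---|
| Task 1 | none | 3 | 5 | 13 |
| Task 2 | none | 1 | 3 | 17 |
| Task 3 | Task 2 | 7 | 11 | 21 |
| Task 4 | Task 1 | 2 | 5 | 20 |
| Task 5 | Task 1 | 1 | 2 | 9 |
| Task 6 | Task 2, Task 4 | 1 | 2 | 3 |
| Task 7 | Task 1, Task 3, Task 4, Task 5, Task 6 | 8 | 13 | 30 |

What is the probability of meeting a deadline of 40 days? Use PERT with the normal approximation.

0.942

te_Task 1 = (3 + 4·5 + 13)/6 = 36/6 = 6; σ²_Task 1 = ((13−3)/6)² = 2.778
te_Task 2 = (1 + 4·3 + 17)/6 = 30/6 = 5; σ²_Task 2 = ((17−1)/6)² = 7.111
te_Task 3 = (7 + 4·11 + 21)/6 = 72/6 = 12; σ²_Task 3 = ((21−7)/6)² = 5.444
te_Task 4 = (2 + 4·5 + 20)/6 = 42/6 = 7; σ²_Task 4 = ((20−2)/6)² = 9.000
te_Task 5 = (1 + 4·2 + 9)/6 = 18/6 = 3; σ²_Task 5 = ((9−1)/6)² = 1.778
te_Task 6 = (1 + 4·2 + 3)/6 = 12/6 = 2; σ²_Task 6 = ((3−1)/6)² = 0.111
te_Task 7 = (8 + 4·13 + 30)/6 = 90/6 = 15; σ²_Task 7 = ((30−8)/6)² = 13.444

Forward pass:
ES_Task 1 = 0; EF_Task 1 = 6
ES_Task 2 = 0; EF_Task 2 = 5
ES_Task 3 = 5; EF_Task 3 = 5+12 = 17
ES_Task 4 = 6; EF_Task 4 = 6+7 = 13
ES_Task 5 = 6; EF_Task 5 = 6+3 = 9
ES_Task 6 = max(EF_Task 2=5, EF_Task 4=13) = 13; EF_Task 6 = 13+2 = 15
ES_Task 7 = max(EF_Task 1=6, EF_Task 3=17, EF_Task 4=13, EF_Task 5=9, EF_Task 6=15) = 17; EF_Task 7 = 17+15 = 32
Expected project duration μ = 32 days. Critical path: Task 2 → Task 3 → Task 7.

Variance along critical path = 7.111 + 5.444 + 13.444 = 26.000; σ = √26.000 = 5.099 days.
Z = (40 − 32) / 5.099 = 1.569
P(T ≤ 40) = Φ(1.569) ≈ 0.942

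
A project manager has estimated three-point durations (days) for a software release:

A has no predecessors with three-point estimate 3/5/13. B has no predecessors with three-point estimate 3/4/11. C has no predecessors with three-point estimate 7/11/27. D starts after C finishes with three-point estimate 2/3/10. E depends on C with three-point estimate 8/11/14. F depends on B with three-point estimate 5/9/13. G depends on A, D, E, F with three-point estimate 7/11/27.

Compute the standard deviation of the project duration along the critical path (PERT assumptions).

te_A = (3 + 4·5 + 13)/6 = 36/6 = 6; σ²_A = ((13−3)/6)² = 2.778
te_B = (3 + 4·4 + 11)/6 = 30/6 = 5; σ²_B = ((11−3)/6)² = 1.778
te_C = (7 + 4·11 + 27)/6 = 78/6 = 13; σ²_C = ((27−7)/6)² = 11.111
te_D = (2 + 4·3 + 10)/6 = 24/6 = 4; σ²_D = ((10−2)/6)² = 1.778
te_E = (8 + 4·11 + 14)/6 = 66/6 = 11; σ²_E = ((14−8)/6)² = 1.000
te_F = (5 + 4·9 + 13)/6 = 54/6 = 9; σ²_F = ((13−5)/6)² = 1.778
te_G = (7 + 4·11 + 27)/6 = 78/6 = 13; σ²_G = ((27−7)/6)² = 11.111

Forward pass:
ES_A = 0; EF_A = 6
ES_B = 0; EF_B = 5
ES_C = 0; EF_C = 13
ES_D = 13; EF_D = 13+4 = 17
ES_E = 13; EF_E = 13+11 = 24
ES_F = 5; EF_F = 5+9 = 14
ES_G = max(EF_A=6, EF_D=17, EF_E=24, EF_F=14) = 24; EF_G = 24+13 = 37
Expected project duration μ = 37 days. Critical path: C → E → G.

Variance along critical path = 11.111 + 1.000 + 11.111 = 23.222
σ = √23.222 = 4.819 days

4.82 days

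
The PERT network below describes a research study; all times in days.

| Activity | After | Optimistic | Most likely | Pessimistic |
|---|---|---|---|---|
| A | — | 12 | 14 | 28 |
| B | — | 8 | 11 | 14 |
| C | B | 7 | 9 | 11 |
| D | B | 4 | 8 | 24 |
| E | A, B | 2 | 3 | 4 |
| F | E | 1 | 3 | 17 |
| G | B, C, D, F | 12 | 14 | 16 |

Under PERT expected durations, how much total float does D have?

te_A = (12 + 4·14 + 28)/6 = 96/6 = 16
te_B = (8 + 4·11 + 14)/6 = 66/6 = 11
te_C = (7 + 4·9 + 11)/6 = 54/6 = 9
te_D = (4 + 4·8 + 24)/6 = 60/6 = 10
te_E = (2 + 4·3 + 4)/6 = 18/6 = 3
te_F = (1 + 4·3 + 17)/6 = 30/6 = 5
te_G = (12 + 4·14 + 16)/6 = 84/6 = 14

Forward pass:
ES_A = 0; EF_A = 16
ES_B = 0; EF_B = 11
ES_C = 11; EF_C = 11+9 = 20
ES_D = 11; EF_D = 11+10 = 21
ES_E = max(EF_A=16, EF_B=11) = 16; EF_E = 16+3 = 19
ES_F = 19; EF_F = 19+5 = 24
ES_G = max(EF_B=11, EF_C=20, EF_D=21, EF_F=24) = 24; EF_G = 24+14 = 38
Expected project duration μ = 38 days. Critical path: A → E → F → G.

Backward pass:
LF_G = 38; LS_G = 38−14 = 24
LF_F = LS_G = 24; LS_F = 24−5 = 19
LF_E = LS_F = 19; LS_E = 19−3 = 16
LF_D = LS_G = 24; LS_D = 24−10 = 14
LF_C = LS_G = 24; LS_C = 24−9 = 15
LF_B = min(LS_C=15, LS_D=14, LS_E=16, LS_G=24) = 14; LS_B = 14−11 = 3
LF_A = LS_E = 16; LS_A = 16−16 = 0
Slack_D = LS_D − ES_D = 14 − 11 = 3

3 days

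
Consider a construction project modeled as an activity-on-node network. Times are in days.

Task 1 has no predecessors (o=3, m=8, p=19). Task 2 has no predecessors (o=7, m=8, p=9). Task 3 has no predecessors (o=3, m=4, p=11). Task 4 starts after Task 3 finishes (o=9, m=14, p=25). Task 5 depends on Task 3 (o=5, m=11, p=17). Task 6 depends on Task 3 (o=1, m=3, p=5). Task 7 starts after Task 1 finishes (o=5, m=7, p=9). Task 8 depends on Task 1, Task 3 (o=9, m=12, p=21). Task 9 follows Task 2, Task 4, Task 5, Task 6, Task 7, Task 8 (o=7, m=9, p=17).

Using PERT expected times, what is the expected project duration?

32 days

te_Task 1 = (3 + 4·8 + 19)/6 = 54/6 = 9
te_Task 2 = (7 + 4·8 + 9)/6 = 48/6 = 8
te_Task 3 = (3 + 4·4 + 11)/6 = 30/6 = 5
te_Task 4 = (9 + 4·14 + 25)/6 = 90/6 = 15
te_Task 5 = (5 + 4·11 + 17)/6 = 66/6 = 11
te_Task 6 = (1 + 4·3 + 5)/6 = 18/6 = 3
te_Task 7 = (5 + 4·7 + 9)/6 = 42/6 = 7
te_Task 8 = (9 + 4·12 + 21)/6 = 78/6 = 13
te_Task 9 = (7 + 4·9 + 17)/6 = 60/6 = 10

Forward pass:
ES_Task 1 = 0; EF_Task 1 = 9
ES_Task 2 = 0; EF_Task 2 = 8
ES_Task 3 = 0; EF_Task 3 = 5
ES_Task 4 = 5; EF_Task 4 = 5+15 = 20
ES_Task 5 = 5; EF_Task 5 = 5+11 = 16
ES_Task 6 = 5; EF_Task 6 = 5+3 = 8
ES_Task 7 = 9; EF_Task 7 = 9+7 = 16
ES_Task 8 = max(EF_Task 1=9, EF_Task 3=5) = 9; EF_Task 8 = 9+13 = 22
ES_Task 9 = max(EF_Task 2=8, EF_Task 4=20, EF_Task 5=16, EF_Task 6=8, EF_Task 7=16, EF_Task 8=22) = 22; EF_Task 9 = 22+10 = 32
Expected project duration μ = 32 days. Critical path: Task 1 → Task 8 → Task 9.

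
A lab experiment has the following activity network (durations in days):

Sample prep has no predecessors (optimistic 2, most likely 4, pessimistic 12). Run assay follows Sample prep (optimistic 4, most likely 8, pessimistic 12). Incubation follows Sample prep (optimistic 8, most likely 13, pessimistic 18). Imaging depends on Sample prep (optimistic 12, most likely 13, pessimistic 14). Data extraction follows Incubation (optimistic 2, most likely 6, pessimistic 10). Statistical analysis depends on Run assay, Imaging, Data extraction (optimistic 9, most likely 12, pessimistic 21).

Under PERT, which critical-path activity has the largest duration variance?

Statistical analysis

te_Sample prep = (2 + 4·4 + 12)/6 = 30/6 = 5; σ²_Sample prep = ((12−2)/6)² = 2.778
te_Run assay = (4 + 4·8 + 12)/6 = 48/6 = 8; σ²_Run assay = ((12−4)/6)² = 1.778
te_Incubation = (8 + 4·13 + 18)/6 = 78/6 = 13; σ²_Incubation = ((18−8)/6)² = 2.778
te_Imaging = (12 + 4·13 + 14)/6 = 78/6 = 13; σ²_Imaging = ((14−12)/6)² = 0.111
te_Data extraction = (2 + 4·6 + 10)/6 = 36/6 = 6; σ²_Data extraction = ((10−2)/6)² = 1.778
te_Statistical analysis = (9 + 4·12 + 21)/6 = 78/6 = 13; σ²_Statistical analysis = ((21−9)/6)² = 4.000

Forward pass:
ES_Sample prep = 0; EF_Sample prep = 5
ES_Run assay = 5; EF_Run assay = 5+8 = 13
ES_Incubation = 5; EF_Incubation = 5+13 = 18
ES_Imaging = 5; EF_Imaging = 5+13 = 18
ES_Data extraction = 18; EF_Data extraction = 18+6 = 24
ES_Statistical analysis = max(EF_Run assay=13, EF_Imaging=18, EF_Data extraction=24) = 24; EF_Statistical analysis = 24+13 = 37
Expected project duration μ = 37 days. Critical path: Sample prep → Incubation → Data extraction → Statistical analysis.

Variances on critical path: σ²_Sample prep=2.778, σ²_Incubation=2.778, σ²_Data extraction=1.778, σ²_Statistical analysis=4.000.
Largest is σ²_Statistical analysis = 4.000.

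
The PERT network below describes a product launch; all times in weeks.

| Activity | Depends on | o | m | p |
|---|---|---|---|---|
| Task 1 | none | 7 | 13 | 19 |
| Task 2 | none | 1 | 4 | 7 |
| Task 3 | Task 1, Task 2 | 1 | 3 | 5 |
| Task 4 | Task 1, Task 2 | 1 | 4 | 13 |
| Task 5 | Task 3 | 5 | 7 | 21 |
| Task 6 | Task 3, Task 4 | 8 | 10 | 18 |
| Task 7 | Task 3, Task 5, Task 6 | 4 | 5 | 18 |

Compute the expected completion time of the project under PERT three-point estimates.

te_Task 1 = (7 + 4·13 + 19)/6 = 78/6 = 13
te_Task 2 = (1 + 4·4 + 7)/6 = 24/6 = 4
te_Task 3 = (1 + 4·3 + 5)/6 = 18/6 = 3
te_Task 4 = (1 + 4·4 + 13)/6 = 30/6 = 5
te_Task 5 = (5 + 4·7 + 21)/6 = 54/6 = 9
te_Task 6 = (8 + 4·10 + 18)/6 = 66/6 = 11
te_Task 7 = (4 + 4·5 + 18)/6 = 42/6 = 7

Forward pass:
ES_Task 1 = 0; EF_Task 1 = 13
ES_Task 2 = 0; EF_Task 2 = 4
ES_Task 3 = max(EF_Task 1=13, EF_Task 2=4) = 13; EF_Task 3 = 13+3 = 16
ES_Task 4 = max(EF_Task 1=13, EF_Task 2=4) = 13; EF_Task 4 = 13+5 = 18
ES_Task 5 = 16; EF_Task 5 = 16+9 = 25
ES_Task 6 = max(EF_Task 3=16, EF_Task 4=18) = 18; EF_Task 6 = 18+11 = 29
ES_Task 7 = max(EF_Task 3=16, EF_Task 5=25, EF_Task 6=29) = 29; EF_Task 7 = 29+7 = 36
Expected project duration μ = 36 weeks. Critical path: Task 1 → Task 4 → Task 6 → Task 7.

36 weeks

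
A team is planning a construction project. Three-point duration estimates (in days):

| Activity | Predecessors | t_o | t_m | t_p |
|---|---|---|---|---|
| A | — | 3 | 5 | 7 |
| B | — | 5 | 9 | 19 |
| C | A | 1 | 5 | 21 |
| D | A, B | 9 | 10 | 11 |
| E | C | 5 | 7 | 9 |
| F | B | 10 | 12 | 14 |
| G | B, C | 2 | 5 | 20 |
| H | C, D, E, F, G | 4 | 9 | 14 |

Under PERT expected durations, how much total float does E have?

te_A = (3 + 4·5 + 7)/6 = 30/6 = 5
te_B = (5 + 4·9 + 19)/6 = 60/6 = 10
te_C = (1 + 4·5 + 21)/6 = 42/6 = 7
te_D = (9 + 4·10 + 11)/6 = 60/6 = 10
te_E = (5 + 4·7 + 9)/6 = 42/6 = 7
te_F = (10 + 4·12 + 14)/6 = 72/6 = 12
te_G = (2 + 4·5 + 20)/6 = 42/6 = 7
te_H = (4 + 4·9 + 14)/6 = 54/6 = 9

Forward pass:
ES_A = 0; EF_A = 5
ES_B = 0; EF_B = 10
ES_C = 5; EF_C = 5+7 = 12
ES_D = max(EF_A=5, EF_B=10) = 10; EF_D = 10+10 = 20
ES_E = 12; EF_E = 12+7 = 19
ES_F = 10; EF_F = 10+12 = 22
ES_G = max(EF_B=10, EF_C=12) = 12; EF_G = 12+7 = 19
ES_H = max(EF_C=12, EF_D=20, EF_E=19, EF_F=22, EF_G=19) = 22; EF_H = 22+9 = 31
Expected project duration μ = 31 days. Critical path: B → F → H.

Backward pass:
LF_H = 31; LS_H = 31−9 = 22
LF_G = LS_H = 22; LS_G = 22−7 = 15
LF_F = LS_H = 22; LS_F = 22−12 = 10
LF_E = LS_H = 22; LS_E = 22−7 = 15
LF_D = LS_H = 22; LS_D = 22−10 = 12
LF_C = min(LS_E=15, LS_G=15, LS_H=22) = 15; LS_C = 15−7 = 8
LF_B = min(LS_D=12, LS_F=10, LS_G=15) = 10; LS_B = 10−10 = 0
LF_A = min(LS_C=8, LS_D=12) = 8; LS_A = 8−5 = 3
Slack_E = LS_E − ES_E = 15 − 12 = 3

3 days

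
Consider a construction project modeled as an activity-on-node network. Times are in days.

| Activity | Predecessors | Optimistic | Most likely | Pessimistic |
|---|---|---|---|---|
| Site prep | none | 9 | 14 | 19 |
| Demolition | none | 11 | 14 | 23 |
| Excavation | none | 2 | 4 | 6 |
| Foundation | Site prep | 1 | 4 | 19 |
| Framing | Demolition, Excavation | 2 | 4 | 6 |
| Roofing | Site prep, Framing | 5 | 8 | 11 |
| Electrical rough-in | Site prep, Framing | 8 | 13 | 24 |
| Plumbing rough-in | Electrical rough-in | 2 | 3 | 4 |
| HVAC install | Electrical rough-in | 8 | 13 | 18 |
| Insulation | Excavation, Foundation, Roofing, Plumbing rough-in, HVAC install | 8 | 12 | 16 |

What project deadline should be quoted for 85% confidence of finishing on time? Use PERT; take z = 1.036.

te_Site prep = (9 + 4·14 + 19)/6 = 84/6 = 14; σ²_Site prep = ((19−9)/6)² = 2.778
te_Demolition = (11 + 4·14 + 23)/6 = 90/6 = 15; σ²_Demolition = ((23−11)/6)² = 4.000
te_Excavation = (2 + 4·4 + 6)/6 = 24/6 = 4; σ²_Excavation = ((6−2)/6)² = 0.444
te_Foundation = (1 + 4·4 + 19)/6 = 36/6 = 6; σ²_Foundation = ((19−1)/6)² = 9.000
te_Framing = (2 + 4·4 + 6)/6 = 24/6 = 4; σ²_Framing = ((6−2)/6)² = 0.444
te_Roofing = (5 + 4·8 + 11)/6 = 48/6 = 8; σ²_Roofing = ((11−5)/6)² = 1.000
te_Electrical rough-in = (8 + 4·13 + 24)/6 = 84/6 = 14; σ²_Electrical rough-in = ((24−8)/6)² = 7.111
te_Plumbing rough-in = (2 + 4·3 + 4)/6 = 18/6 = 3; σ²_Plumbing rough-in = ((4−2)/6)² = 0.111
te_HVAC install = (8 + 4·13 + 18)/6 = 78/6 = 13; σ²_HVAC install = ((18−8)/6)² = 2.778
te_Insulation = (8 + 4·12 + 16)/6 = 72/6 = 12; σ²_Insulation = ((16−8)/6)² = 1.778

Forward pass:
ES_Site prep = 0; EF_Site prep = 14
ES_Demolition = 0; EF_Demolition = 15
ES_Excavation = 0; EF_Excavation = 4
ES_Foundation = 14; EF_Foundation = 14+6 = 20
ES_Framing = max(EF_Demolition=15, EF_Excavation=4) = 15; EF_Framing = 15+4 = 19
ES_Roofing = max(EF_Site prep=14, EF_Framing=19) = 19; EF_Roofing = 19+8 = 27
ES_Electrical rough-in = max(EF_Site prep=14, EF_Framing=19) = 19; EF_Electrical rough-in = 19+14 = 33
ES_Plumbing rough-in = 33; EF_Plumbing rough-in = 33+3 = 36
ES_HVAC install = 33; EF_HVAC install = 33+13 = 46
ES_Insulation = max(EF_Excavation=4, EF_Foundation=20, EF_Roofing=27, EF_Plumbing rough-in=36, EF_HVAC install=46) = 46; EF_Insulation = 46+12 = 58
Expected project duration μ = 58 days. Critical path: Demolition → Framing → Electrical rough-in → HVAC install → Insulation.

Variance along critical path = 4.000 + 0.444 + 7.111 + 2.778 + 1.778 = 16.111; σ = 4.014 days.
D = μ + z·σ = 58 + 1.036·4.014 = 62.2 days

62.2 days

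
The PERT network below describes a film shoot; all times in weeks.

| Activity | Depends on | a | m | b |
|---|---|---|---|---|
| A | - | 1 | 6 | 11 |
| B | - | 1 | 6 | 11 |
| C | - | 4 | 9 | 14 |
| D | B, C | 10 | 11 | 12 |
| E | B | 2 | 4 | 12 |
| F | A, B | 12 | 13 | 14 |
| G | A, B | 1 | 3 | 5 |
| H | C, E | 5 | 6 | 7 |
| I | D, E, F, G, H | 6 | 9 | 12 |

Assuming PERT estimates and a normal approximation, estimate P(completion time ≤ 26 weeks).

0.064

te_A = (1 + 4·6 + 11)/6 = 36/6 = 6; σ²_A = ((11−1)/6)² = 2.778
te_B = (1 + 4·6 + 11)/6 = 36/6 = 6; σ²_B = ((11−1)/6)² = 2.778
te_C = (4 + 4·9 + 14)/6 = 54/6 = 9; σ²_C = ((14−4)/6)² = 2.778
te_D = (10 + 4·11 + 12)/6 = 66/6 = 11; σ²_D = ((12−10)/6)² = 0.111
te_E = (2 + 4·4 + 12)/6 = 30/6 = 5; σ²_E = ((12−2)/6)² = 2.778
te_F = (12 + 4·13 + 14)/6 = 78/6 = 13; σ²_F = ((14−12)/6)² = 0.111
te_G = (1 + 4·3 + 5)/6 = 18/6 = 3; σ²_G = ((5−1)/6)² = 0.444
te_H = (5 + 4·6 + 7)/6 = 36/6 = 6; σ²_H = ((7−5)/6)² = 0.111
te_I = (6 + 4·9 + 12)/6 = 54/6 = 9; σ²_I = ((12−6)/6)² = 1.000

Forward pass:
ES_A = 0; EF_A = 6
ES_B = 0; EF_B = 6
ES_C = 0; EF_C = 9
ES_D = max(EF_B=6, EF_C=9) = 9; EF_D = 9+11 = 20
ES_E = 6; EF_E = 6+5 = 11
ES_F = max(EF_A=6, EF_B=6) = 6; EF_F = 6+13 = 19
ES_G = max(EF_A=6, EF_B=6) = 6; EF_G = 6+3 = 9
ES_H = max(EF_C=9, EF_E=11) = 11; EF_H = 11+6 = 17
ES_I = max(EF_D=20, EF_E=11, EF_F=19, EF_G=9, EF_H=17) = 20; EF_I = 20+9 = 29
Expected project duration μ = 29 weeks. Critical path: C → D → I.

Variance along critical path = 2.778 + 0.111 + 1.000 = 3.889; σ = √3.889 = 1.972 weeks.
Z = (26 − 29) / 1.972 = -1.521
P(T ≤ 26) = Φ(-1.521) ≈ 0.064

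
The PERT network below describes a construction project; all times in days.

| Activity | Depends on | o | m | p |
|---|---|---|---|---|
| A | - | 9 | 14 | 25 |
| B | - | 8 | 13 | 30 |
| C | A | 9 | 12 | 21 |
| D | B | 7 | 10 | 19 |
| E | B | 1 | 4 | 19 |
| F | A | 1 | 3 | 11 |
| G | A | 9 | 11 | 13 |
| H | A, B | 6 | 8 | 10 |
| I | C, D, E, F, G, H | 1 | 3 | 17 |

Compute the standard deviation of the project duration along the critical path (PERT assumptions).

4.27 days

te_A = (9 + 4·14 + 25)/6 = 90/6 = 15; σ²_A = ((25−9)/6)² = 7.111
te_B = (8 + 4·13 + 30)/6 = 90/6 = 15; σ²_B = ((30−8)/6)² = 13.444
te_C = (9 + 4·12 + 21)/6 = 78/6 = 13; σ²_C = ((21−9)/6)² = 4.000
te_D = (7 + 4·10 + 19)/6 = 66/6 = 11; σ²_D = ((19−7)/6)² = 4.000
te_E = (1 + 4·4 + 19)/6 = 36/6 = 6; σ²_E = ((19−1)/6)² = 9.000
te_F = (1 + 4·3 + 11)/6 = 24/6 = 4; σ²_F = ((11−1)/6)² = 2.778
te_G = (9 + 4·11 + 13)/6 = 66/6 = 11; σ²_G = ((13−9)/6)² = 0.444
te_H = (6 + 4·8 + 10)/6 = 48/6 = 8; σ²_H = ((10−6)/6)² = 0.444
te_I = (1 + 4·3 + 17)/6 = 30/6 = 5; σ²_I = ((17−1)/6)² = 7.111

Forward pass:
ES_A = 0; EF_A = 15
ES_B = 0; EF_B = 15
ES_C = 15; EF_C = 15+13 = 28
ES_D = 15; EF_D = 15+11 = 26
ES_E = 15; EF_E = 15+6 = 21
ES_F = 15; EF_F = 15+4 = 19
ES_G = 15; EF_G = 15+11 = 26
ES_H = max(EF_A=15, EF_B=15) = 15; EF_H = 15+8 = 23
ES_I = max(EF_C=28, EF_D=26, EF_E=21, EF_F=19, EF_G=26, EF_H=23) = 28; EF_I = 28+5 = 33
Expected project duration μ = 33 days. Critical path: A → C → I.

Variance along critical path = 7.111 + 4.000 + 7.111 = 18.222
σ = √18.222 = 4.269 days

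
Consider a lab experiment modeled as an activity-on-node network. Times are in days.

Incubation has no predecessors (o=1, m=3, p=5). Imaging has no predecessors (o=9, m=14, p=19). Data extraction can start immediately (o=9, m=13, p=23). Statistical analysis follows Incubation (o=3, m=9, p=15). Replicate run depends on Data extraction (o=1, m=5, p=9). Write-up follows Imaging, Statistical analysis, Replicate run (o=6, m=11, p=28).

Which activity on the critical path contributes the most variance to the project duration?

Write-up

te_Incubation = (1 + 4·3 + 5)/6 = 18/6 = 3; σ²_Incubation = ((5−1)/6)² = 0.444
te_Imaging = (9 + 4·14 + 19)/6 = 84/6 = 14; σ²_Imaging = ((19−9)/6)² = 2.778
te_Data extraction = (9 + 4·13 + 23)/6 = 84/6 = 14; σ²_Data extraction = ((23−9)/6)² = 5.444
te_Statistical analysis = (3 + 4·9 + 15)/6 = 54/6 = 9; σ²_Statistical analysis = ((15−3)/6)² = 4.000
te_Replicate run = (1 + 4·5 + 9)/6 = 30/6 = 5; σ²_Replicate run = ((9−1)/6)² = 1.778
te_Write-up = (6 + 4·11 + 28)/6 = 78/6 = 13; σ²_Write-up = ((28−6)/6)² = 13.444

Forward pass:
ES_Incubation = 0; EF_Incubation = 3
ES_Imaging = 0; EF_Imaging = 14
ES_Data extraction = 0; EF_Data extraction = 14
ES_Statistical analysis = 3; EF_Statistical analysis = 3+9 = 12
ES_Replicate run = 14; EF_Replicate run = 14+5 = 19
ES_Write-up = max(EF_Imaging=14, EF_Statistical analysis=12, EF_Replicate run=19) = 19; EF_Write-up = 19+13 = 32
Expected project duration μ = 32 days. Critical path: Data extraction → Replicate run → Write-up.

Variances on critical path: σ²_Data extraction=5.444, σ²_Replicate run=1.778, σ²_Write-up=13.444.
Largest is σ²_Write-up = 13.444.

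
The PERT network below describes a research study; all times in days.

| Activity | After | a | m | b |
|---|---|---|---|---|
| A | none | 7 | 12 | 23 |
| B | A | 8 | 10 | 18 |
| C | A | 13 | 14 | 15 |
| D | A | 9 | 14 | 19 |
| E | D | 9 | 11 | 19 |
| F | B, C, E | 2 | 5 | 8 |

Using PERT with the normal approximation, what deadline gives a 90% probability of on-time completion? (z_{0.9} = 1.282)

te_A = (7 + 4·12 + 23)/6 = 78/6 = 13; σ²_A = ((23−7)/6)² = 7.111
te_B = (8 + 4·10 + 18)/6 = 66/6 = 11; σ²_B = ((18−8)/6)² = 2.778
te_C = (13 + 4·14 + 15)/6 = 84/6 = 14; σ²_C = ((15−13)/6)² = 0.111
te_D = (9 + 4·14 + 19)/6 = 84/6 = 14; σ²_D = ((19−9)/6)² = 2.778
te_E = (9 + 4·11 + 19)/6 = 72/6 = 12; σ²_E = ((19−9)/6)² = 2.778
te_F = (2 + 4·5 + 8)/6 = 30/6 = 5; σ²_F = ((8−2)/6)² = 1.000

Forward pass:
ES_A = 0; EF_A = 13
ES_B = 13; EF_B = 13+11 = 24
ES_C = 13; EF_C = 13+14 = 27
ES_D = 13; EF_D = 13+14 = 27
ES_E = 27; EF_E = 27+12 = 39
ES_F = max(EF_B=24, EF_C=27, EF_E=39) = 39; EF_F = 39+5 = 44
Expected project duration μ = 44 days. Critical path: A → D → E → F.

Variance along critical path = 7.111 + 2.778 + 2.778 + 1.000 = 13.667; σ = 3.697 days.
D = μ + z·σ = 44 + 1.282·3.697 = 48.7 days

48.7 days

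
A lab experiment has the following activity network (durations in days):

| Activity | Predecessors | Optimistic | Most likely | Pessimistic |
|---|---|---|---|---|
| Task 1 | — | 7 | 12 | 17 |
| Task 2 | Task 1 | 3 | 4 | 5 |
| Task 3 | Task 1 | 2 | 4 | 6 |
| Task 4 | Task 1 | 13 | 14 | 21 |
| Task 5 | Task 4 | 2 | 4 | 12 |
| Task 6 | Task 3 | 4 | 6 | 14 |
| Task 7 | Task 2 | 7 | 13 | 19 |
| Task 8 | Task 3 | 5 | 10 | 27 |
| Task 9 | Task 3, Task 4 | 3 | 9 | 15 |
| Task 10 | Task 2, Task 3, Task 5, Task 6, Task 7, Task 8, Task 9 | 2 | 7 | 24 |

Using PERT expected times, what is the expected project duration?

45 days

te_Task 1 = (7 + 4·12 + 17)/6 = 72/6 = 12
te_Task 2 = (3 + 4·4 + 5)/6 = 24/6 = 4
te_Task 3 = (2 + 4·4 + 6)/6 = 24/6 = 4
te_Task 4 = (13 + 4·14 + 21)/6 = 90/6 = 15
te_Task 5 = (2 + 4·4 + 12)/6 = 30/6 = 5
te_Task 6 = (4 + 4·6 + 14)/6 = 42/6 = 7
te_Task 7 = (7 + 4·13 + 19)/6 = 78/6 = 13
te_Task 8 = (5 + 4·10 + 27)/6 = 72/6 = 12
te_Task 9 = (3 + 4·9 + 15)/6 = 54/6 = 9
te_Task 10 = (2 + 4·7 + 24)/6 = 54/6 = 9

Forward pass:
ES_Task 1 = 0; EF_Task 1 = 12
ES_Task 2 = 12; EF_Task 2 = 12+4 = 16
ES_Task 3 = 12; EF_Task 3 = 12+4 = 16
ES_Task 4 = 12; EF_Task 4 = 12+15 = 27
ES_Task 5 = 27; EF_Task 5 = 27+5 = 32
ES_Task 6 = 16; EF_Task 6 = 16+7 = 23
ES_Task 7 = 16; EF_Task 7 = 16+13 = 29
ES_Task 8 = 16; EF_Task 8 = 16+12 = 28
ES_Task 9 = max(EF_Task 3=16, EF_Task 4=27) = 27; EF_Task 9 = 27+9 = 36
ES_Task 10 = max(EF_Task 2=16, EF_Task 3=16, EF_Task 5=32, EF_Task 6=23, EF_Task 7=29, EF_Task 8=28, EF_Task 9=36) = 36; EF_Task 10 = 36+9 = 45
Expected project duration μ = 45 days. Critical path: Task 1 → Task 4 → Task 9 → Task 10.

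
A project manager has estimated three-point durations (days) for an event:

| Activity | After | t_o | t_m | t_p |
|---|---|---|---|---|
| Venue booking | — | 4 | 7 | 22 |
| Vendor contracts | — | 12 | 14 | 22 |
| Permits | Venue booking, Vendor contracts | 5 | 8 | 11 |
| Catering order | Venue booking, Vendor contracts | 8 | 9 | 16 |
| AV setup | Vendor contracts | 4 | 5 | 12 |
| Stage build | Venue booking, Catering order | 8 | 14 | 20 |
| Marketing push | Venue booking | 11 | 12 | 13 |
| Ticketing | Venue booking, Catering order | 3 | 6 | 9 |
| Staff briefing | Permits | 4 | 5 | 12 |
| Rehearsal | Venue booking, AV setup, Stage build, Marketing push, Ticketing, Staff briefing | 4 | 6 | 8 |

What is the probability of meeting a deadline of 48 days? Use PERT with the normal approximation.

te_Venue booking = (4 + 4·7 + 22)/6 = 54/6 = 9; σ²_Venue booking = ((22−4)/6)² = 9.000
te_Vendor contracts = (12 + 4·14 + 22)/6 = 90/6 = 15; σ²_Vendor contracts = ((22−12)/6)² = 2.778
te_Permits = (5 + 4·8 + 11)/6 = 48/6 = 8; σ²_Permits = ((11−5)/6)² = 1.000
te_Catering order = (8 + 4·9 + 16)/6 = 60/6 = 10; σ²_Catering order = ((16−8)/6)² = 1.778
te_AV setup = (4 + 4·5 + 12)/6 = 36/6 = 6; σ²_AV setup = ((12−4)/6)² = 1.778
te_Stage build = (8 + 4·14 + 20)/6 = 84/6 = 14; σ²_Stage build = ((20−8)/6)² = 4.000
te_Marketing push = (11 + 4·12 + 13)/6 = 72/6 = 12; σ²_Marketing push = ((13−11)/6)² = 0.111
te_Ticketing = (3 + 4·6 + 9)/6 = 36/6 = 6; σ²_Ticketing = ((9−3)/6)² = 1.000
te_Staff briefing = (4 + 4·5 + 12)/6 = 36/6 = 6; σ²_Staff briefing = ((12−4)/6)² = 1.778
te_Rehearsal = (4 + 4·6 + 8)/6 = 36/6 = 6; σ²_Rehearsal = ((8−4)/6)² = 0.444

Forward pass:
ES_Venue booking = 0; EF_Venue booking = 9
ES_Vendor contracts = 0; EF_Vendor contracts = 15
ES_Permits = max(EF_Venue booking=9, EF_Vendor contracts=15) = 15; EF_Permits = 15+8 = 23
ES_Catering order = max(EF_Venue booking=9, EF_Vendor contracts=15) = 15; EF_Catering order = 15+10 = 25
ES_AV setup = 15; EF_AV setup = 15+6 = 21
ES_Stage build = max(EF_Venue booking=9, EF_Catering order=25) = 25; EF_Stage build = 25+14 = 39
ES_Marketing push = 9; EF_Marketing push = 9+12 = 21
ES_Ticketing = max(EF_Venue booking=9, EF_Catering order=25) = 25; EF_Ticketing = 25+6 = 31
ES_Staff briefing = 23; EF_Staff briefing = 23+6 = 29
ES_Rehearsal = max(EF_Venue booking=9, EF_AV setup=21, EF_Stage build=39, EF_Marketing push=21, EF_Ticketing=31, EF_Staff briefing=29) = 39; EF_Rehearsal = 39+6 = 45
Expected project duration μ = 45 days. Critical path: Vendor contracts → Catering order → Stage build → Rehearsal.

Variance along critical path = 2.778 + 1.778 + 4.000 + 0.444 = 9.000; σ = √9.000 = 3.000 days.
Z = (48 − 45) / 3.000 = 1.000
P(T ≤ 48) = Φ(1.000) ≈ 0.841

0.841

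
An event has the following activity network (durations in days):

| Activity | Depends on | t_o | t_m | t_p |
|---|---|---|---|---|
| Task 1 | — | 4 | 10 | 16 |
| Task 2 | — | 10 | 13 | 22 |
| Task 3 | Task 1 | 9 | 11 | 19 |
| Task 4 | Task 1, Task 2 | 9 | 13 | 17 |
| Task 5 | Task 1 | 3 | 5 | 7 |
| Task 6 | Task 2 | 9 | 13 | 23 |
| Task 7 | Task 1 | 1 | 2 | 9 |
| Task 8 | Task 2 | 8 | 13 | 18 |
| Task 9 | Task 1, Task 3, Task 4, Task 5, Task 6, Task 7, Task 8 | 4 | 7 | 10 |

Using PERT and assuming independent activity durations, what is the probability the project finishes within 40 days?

te_Task 1 = (4 + 4·10 + 16)/6 = 60/6 = 10; σ²_Task 1 = ((16−4)/6)² = 4.000
te_Task 2 = (10 + 4·13 + 22)/6 = 84/6 = 14; σ²_Task 2 = ((22−10)/6)² = 4.000
te_Task 3 = (9 + 4·11 + 19)/6 = 72/6 = 12; σ²_Task 3 = ((19−9)/6)² = 2.778
te_Task 4 = (9 + 4·13 + 17)/6 = 78/6 = 13; σ²_Task 4 = ((17−9)/6)² = 1.778
te_Task 5 = (3 + 4·5 + 7)/6 = 30/6 = 5; σ²_Task 5 = ((7−3)/6)² = 0.444
te_Task 6 = (9 + 4·13 + 23)/6 = 84/6 = 14; σ²_Task 6 = ((23−9)/6)² = 5.444
te_Task 7 = (1 + 4·2 + 9)/6 = 18/6 = 3; σ²_Task 7 = ((9−1)/6)² = 1.778
te_Task 8 = (8 + 4·13 + 18)/6 = 78/6 = 13; σ²_Task 8 = ((18−8)/6)² = 2.778
te_Task 9 = (4 + 4·7 + 10)/6 = 42/6 = 7; σ²_Task 9 = ((10−4)/6)² = 1.000

Forward pass:
ES_Task 1 = 0; EF_Task 1 = 10
ES_Task 2 = 0; EF_Task 2 = 14
ES_Task 3 = 10; EF_Task 3 = 10+12 = 22
ES_Task 4 = max(EF_Task 1=10, EF_Task 2=14) = 14; EF_Task 4 = 14+13 = 27
ES_Task 5 = 10; EF_Task 5 = 10+5 = 15
ES_Task 6 = 14; EF_Task 6 = 14+14 = 28
ES_Task 7 = 10; EF_Task 7 = 10+3 = 13
ES_Task 8 = 14; EF_Task 8 = 14+13 = 27
ES_Task 9 = max(EF_Task 1=10, EF_Task 3=22, EF_Task 4=27, EF_Task 5=15, EF_Task 6=28, EF_Task 7=13, EF_Task 8=27) = 28; EF_Task 9 = 28+7 = 35
Expected project duration μ = 35 days. Critical path: Task 2 → Task 6 → Task 9.

Variance along critical path = 4.000 + 5.444 + 1.000 = 10.444; σ = √10.444 = 3.232 days.
Z = (40 − 35) / 3.232 = 1.547
P(T ≤ 40) = Φ(1.547) ≈ 0.939

0.939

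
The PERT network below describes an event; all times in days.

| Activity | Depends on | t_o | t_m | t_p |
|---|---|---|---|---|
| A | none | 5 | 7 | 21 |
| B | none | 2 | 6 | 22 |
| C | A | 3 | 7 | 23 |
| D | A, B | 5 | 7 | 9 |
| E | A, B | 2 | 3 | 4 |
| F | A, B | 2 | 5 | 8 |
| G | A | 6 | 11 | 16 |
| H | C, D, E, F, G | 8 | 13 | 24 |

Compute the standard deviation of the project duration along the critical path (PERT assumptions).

te_A = (5 + 4·7 + 21)/6 = 54/6 = 9; σ²_A = ((21−5)/6)² = 7.111
te_B = (2 + 4·6 + 22)/6 = 48/6 = 8; σ²_B = ((22−2)/6)² = 11.111
te_C = (3 + 4·7 + 23)/6 = 54/6 = 9; σ²_C = ((23−3)/6)² = 11.111
te_D = (5 + 4·7 + 9)/6 = 42/6 = 7; σ²_D = ((9−5)/6)² = 0.444
te_E = (2 + 4·3 + 4)/6 = 18/6 = 3; σ²_E = ((4−2)/6)² = 0.111
te_F = (2 + 4·5 + 8)/6 = 30/6 = 5; σ²_F = ((8−2)/6)² = 1.000
te_G = (6 + 4·11 + 16)/6 = 66/6 = 11; σ²_G = ((16−6)/6)² = 2.778
te_H = (8 + 4·13 + 24)/6 = 84/6 = 14; σ²_H = ((24−8)/6)² = 7.111

Forward pass:
ES_A = 0; EF_A = 9
ES_B = 0; EF_B = 8
ES_C = 9; EF_C = 9+9 = 18
ES_D = max(EF_A=9, EF_B=8) = 9; EF_D = 9+7 = 16
ES_E = max(EF_A=9, EF_B=8) = 9; EF_E = 9+3 = 12
ES_F = max(EF_A=9, EF_B=8) = 9; EF_F = 9+5 = 14
ES_G = 9; EF_G = 9+11 = 20
ES_H = max(EF_C=18, EF_D=16, EF_E=12, EF_F=14, EF_G=20) = 20; EF_H = 20+14 = 34
Expected project duration μ = 34 days. Critical path: A → G → H.

Variance along critical path = 7.111 + 2.778 + 7.111 = 17.000
σ = √17.000 = 4.123 days

4.12 days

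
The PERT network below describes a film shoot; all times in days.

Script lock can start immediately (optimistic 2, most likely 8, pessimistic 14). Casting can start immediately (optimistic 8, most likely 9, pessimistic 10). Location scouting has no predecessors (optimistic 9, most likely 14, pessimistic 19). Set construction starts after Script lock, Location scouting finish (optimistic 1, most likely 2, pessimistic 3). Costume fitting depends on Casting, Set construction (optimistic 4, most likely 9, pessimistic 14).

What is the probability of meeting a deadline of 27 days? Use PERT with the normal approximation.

0.800

te_Script lock = (2 + 4·8 + 14)/6 = 48/6 = 8; σ²_Script lock = ((14−2)/6)² = 4.000
te_Casting = (8 + 4·9 + 10)/6 = 54/6 = 9; σ²_Casting = ((10−8)/6)² = 0.111
te_Location scouting = (9 + 4·14 + 19)/6 = 84/6 = 14; σ²_Location scouting = ((19−9)/6)² = 2.778
te_Set construction = (1 + 4·2 + 3)/6 = 12/6 = 2; σ²_Set construction = ((3−1)/6)² = 0.111
te_Costume fitting = (4 + 4·9 + 14)/6 = 54/6 = 9; σ²_Costume fitting = ((14−4)/6)² = 2.778

Forward pass:
ES_Script lock = 0; EF_Script lock = 8
ES_Casting = 0; EF_Casting = 9
ES_Location scouting = 0; EF_Location scouting = 14
ES_Set construction = max(EF_Script lock=8, EF_Location scouting=14) = 14; EF_Set construction = 14+2 = 16
ES_Costume fitting = max(EF_Casting=9, EF_Set construction=16) = 16; EF_Costume fitting = 16+9 = 25
Expected project duration μ = 25 days. Critical path: Location scouting → Set construction → Costume fitting.

Variance along critical path = 2.778 + 0.111 + 2.778 = 5.667; σ = √5.667 = 2.380 days.
Z = (27 − 25) / 2.380 = 0.840
P(T ≤ 27) = Φ(0.840) ≈ 0.800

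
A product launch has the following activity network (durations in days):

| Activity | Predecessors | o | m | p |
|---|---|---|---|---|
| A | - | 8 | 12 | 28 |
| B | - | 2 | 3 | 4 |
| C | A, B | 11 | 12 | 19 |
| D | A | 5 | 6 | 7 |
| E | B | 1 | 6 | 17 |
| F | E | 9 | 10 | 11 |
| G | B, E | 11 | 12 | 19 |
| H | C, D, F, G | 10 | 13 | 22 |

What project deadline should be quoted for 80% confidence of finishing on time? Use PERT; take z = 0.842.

44.5 days

te_A = (8 + 4·12 + 28)/6 = 84/6 = 14; σ²_A = ((28−8)/6)² = 11.111
te_B = (2 + 4·3 + 4)/6 = 18/6 = 3; σ²_B = ((4−2)/6)² = 0.111
te_C = (11 + 4·12 + 19)/6 = 78/6 = 13; σ²_C = ((19−11)/6)² = 1.778
te_D = (5 + 4·6 + 7)/6 = 36/6 = 6; σ²_D = ((7−5)/6)² = 0.111
te_E = (1 + 4·6 + 17)/6 = 42/6 = 7; σ²_E = ((17−1)/6)² = 7.111
te_F = (9 + 4·10 + 11)/6 = 60/6 = 10; σ²_F = ((11−9)/6)² = 0.111
te_G = (11 + 4·12 + 19)/6 = 78/6 = 13; σ²_G = ((19−11)/6)² = 1.778
te_H = (10 + 4·13 + 22)/6 = 84/6 = 14; σ²_H = ((22−10)/6)² = 4.000

Forward pass:
ES_A = 0; EF_A = 14
ES_B = 0; EF_B = 3
ES_C = max(EF_A=14, EF_B=3) = 14; EF_C = 14+13 = 27
ES_D = 14; EF_D = 14+6 = 20
ES_E = 3; EF_E = 3+7 = 10
ES_F = 10; EF_F = 10+10 = 20
ES_G = max(EF_B=3, EF_E=10) = 10; EF_G = 10+13 = 23
ES_H = max(EF_C=27, EF_D=20, EF_F=20, EF_G=23) = 27; EF_H = 27+14 = 41
Expected project duration μ = 41 days. Critical path: A → C → H.

Variance along critical path = 11.111 + 1.778 + 4.000 = 16.889; σ = 4.110 days.
D = μ + z·σ = 41 + 0.842·4.110 = 44.5 days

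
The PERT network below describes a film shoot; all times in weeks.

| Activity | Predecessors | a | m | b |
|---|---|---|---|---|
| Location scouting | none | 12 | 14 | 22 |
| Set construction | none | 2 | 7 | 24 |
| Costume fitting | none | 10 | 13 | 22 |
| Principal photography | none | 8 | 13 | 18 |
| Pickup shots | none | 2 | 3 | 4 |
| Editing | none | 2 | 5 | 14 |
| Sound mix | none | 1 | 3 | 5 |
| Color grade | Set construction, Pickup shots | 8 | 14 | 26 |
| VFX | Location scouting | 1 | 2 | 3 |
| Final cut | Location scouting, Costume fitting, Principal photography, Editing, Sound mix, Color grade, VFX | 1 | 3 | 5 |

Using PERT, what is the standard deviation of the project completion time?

4.78 weeks

te_Location scouting = (12 + 4·14 + 22)/6 = 90/6 = 15; σ²_Location scouting = ((22−12)/6)² = 2.778
te_Set construction = (2 + 4·7 + 24)/6 = 54/6 = 9; σ²_Set construction = ((24−2)/6)² = 13.444
te_Costume fitting = (10 + 4·13 + 22)/6 = 84/6 = 14; σ²_Costume fitting = ((22−10)/6)² = 4.000
te_Principal photography = (8 + 4·13 + 18)/6 = 78/6 = 13; σ²_Principal photography = ((18−8)/6)² = 2.778
te_Pickup shots = (2 + 4·3 + 4)/6 = 18/6 = 3; σ²_Pickup shots = ((4−2)/6)² = 0.111
te_Editing = (2 + 4·5 + 14)/6 = 36/6 = 6; σ²_Editing = ((14−2)/6)² = 4.000
te_Sound mix = (1 + 4·3 + 5)/6 = 18/6 = 3; σ²_Sound mix = ((5−1)/6)² = 0.444
te_Color grade = (8 + 4·14 + 26)/6 = 90/6 = 15; σ²_Color grade = ((26−8)/6)² = 9.000
te_VFX = (1 + 4·2 + 3)/6 = 12/6 = 2; σ²_VFX = ((3−1)/6)² = 0.111
te_Final cut = (1 + 4·3 + 5)/6 = 18/6 = 3; σ²_Final cut = ((5−1)/6)² = 0.444

Forward pass:
ES_Location scouting = 0; EF_Location scouting = 15
ES_Set construction = 0; EF_Set construction = 9
ES_Costume fitting = 0; EF_Costume fitting = 14
ES_Principal photography = 0; EF_Principal photography = 13
ES_Pickup shots = 0; EF_Pickup shots = 3
ES_Editing = 0; EF_Editing = 6
ES_Sound mix = 0; EF_Sound mix = 3
ES_Color grade = max(EF_Set construction=9, EF_Pickup shots=3) = 9; EF_Color grade = 9+15 = 24
ES_VFX = 15; EF_VFX = 15+2 = 17
ES_Final cut = max(EF_Location scouting=15, EF_Costume fitting=14, EF_Principal photography=13, EF_Editing=6, EF_Sound mix=3, EF_Color grade=24, EF_VFX=17) = 24; EF_Final cut = 24+3 = 27
Expected project duration μ = 27 weeks. Critical path: Set construction → Color grade → Final cut.

Variance along critical path = 13.444 + 9.000 + 0.444 = 22.889
σ = √22.889 = 4.784 weeks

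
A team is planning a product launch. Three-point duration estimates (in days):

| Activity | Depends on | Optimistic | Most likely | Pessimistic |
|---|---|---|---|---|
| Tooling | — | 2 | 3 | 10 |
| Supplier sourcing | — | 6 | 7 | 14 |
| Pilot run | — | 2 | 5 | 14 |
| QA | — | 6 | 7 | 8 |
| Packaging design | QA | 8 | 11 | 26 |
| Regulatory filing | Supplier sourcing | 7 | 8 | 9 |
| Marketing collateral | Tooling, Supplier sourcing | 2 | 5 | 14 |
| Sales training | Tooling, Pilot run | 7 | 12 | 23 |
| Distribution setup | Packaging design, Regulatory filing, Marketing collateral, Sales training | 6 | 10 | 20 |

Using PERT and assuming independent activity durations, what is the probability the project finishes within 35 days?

0.853

te_Tooling = (2 + 4·3 + 10)/6 = 24/6 = 4; σ²_Tooling = ((10−2)/6)² = 1.778
te_Supplier sourcing = (6 + 4·7 + 14)/6 = 48/6 = 8; σ²_Supplier sourcing = ((14−6)/6)² = 1.778
te_Pilot run = (2 + 4·5 + 14)/6 = 36/6 = 6; σ²_Pilot run = ((14−2)/6)² = 4.000
te_QA = (6 + 4·7 + 8)/6 = 42/6 = 7; σ²_QA = ((8−6)/6)² = 0.111
te_Packaging design = (8 + 4·11 + 26)/6 = 78/6 = 13; σ²_Packaging design = ((26−8)/6)² = 9.000
te_Regulatory filing = (7 + 4·8 + 9)/6 = 48/6 = 8; σ²_Regulatory filing = ((9−7)/6)² = 0.111
te_Marketing collateral = (2 + 4·5 + 14)/6 = 36/6 = 6; σ²_Marketing collateral = ((14−2)/6)² = 4.000
te_Sales training = (7 + 4·12 + 23)/6 = 78/6 = 13; σ²_Sales training = ((23−7)/6)² = 7.111
te_Distribution setup = (6 + 4·10 + 20)/6 = 66/6 = 11; σ²_Distribution setup = ((20−6)/6)² = 5.444

Forward pass:
ES_Tooling = 0; EF_Tooling = 4
ES_Supplier sourcing = 0; EF_Supplier sourcing = 8
ES_Pilot run = 0; EF_Pilot run = 6
ES_QA = 0; EF_QA = 7
ES_Packaging design = 7; EF_Packaging design = 7+13 = 20
ES_Regulatory filing = 8; EF_Regulatory filing = 8+8 = 16
ES_Marketing collateral = max(EF_Tooling=4, EF_Supplier sourcing=8) = 8; EF_Marketing collateral = 8+6 = 14
ES_Sales training = max(EF_Tooling=4, EF_Pilot run=6) = 6; EF_Sales training = 6+13 = 19
ES_Distribution setup = max(EF_Packaging design=20, EF_Regulatory filing=16, EF_Marketing collateral=14, EF_Sales training=19) = 20; EF_Distribution setup = 20+11 = 31
Expected project duration μ = 31 days. Critical path: QA → Packaging design → Distribution setup.

Variance along critical path = 0.111 + 9.000 + 5.444 = 14.556; σ = √14.556 = 3.815 days.
Z = (35 − 31) / 3.815 = 1.048
P(T ≤ 35) = Φ(1.048) ≈ 0.853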